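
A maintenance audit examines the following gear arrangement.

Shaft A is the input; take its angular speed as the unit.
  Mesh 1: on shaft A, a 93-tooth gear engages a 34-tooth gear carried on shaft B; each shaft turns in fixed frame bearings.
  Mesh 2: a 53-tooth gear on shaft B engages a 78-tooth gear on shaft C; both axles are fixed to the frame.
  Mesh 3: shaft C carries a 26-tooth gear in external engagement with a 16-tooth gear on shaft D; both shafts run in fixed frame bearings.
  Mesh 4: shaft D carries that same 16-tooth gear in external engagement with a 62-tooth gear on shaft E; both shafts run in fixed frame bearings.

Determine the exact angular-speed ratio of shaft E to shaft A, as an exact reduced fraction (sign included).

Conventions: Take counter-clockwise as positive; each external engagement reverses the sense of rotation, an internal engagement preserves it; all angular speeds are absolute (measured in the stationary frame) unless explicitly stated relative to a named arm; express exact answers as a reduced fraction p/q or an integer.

53/68

class = fixed-axis compound train [4 meshes; 4 ratios multiply, 4 sense flips]
mesh 1 [93T→34T]: running ratio 93/34, sense −
mesh 2 [53T→78T]: running ratio 1643/884, sense +
mesh 3 [26T→16T]: running ratio 1643/544, sense −
mesh 4 [16T→62T]: running ratio 53/68, sense +
ω_out/ω_in = 53/68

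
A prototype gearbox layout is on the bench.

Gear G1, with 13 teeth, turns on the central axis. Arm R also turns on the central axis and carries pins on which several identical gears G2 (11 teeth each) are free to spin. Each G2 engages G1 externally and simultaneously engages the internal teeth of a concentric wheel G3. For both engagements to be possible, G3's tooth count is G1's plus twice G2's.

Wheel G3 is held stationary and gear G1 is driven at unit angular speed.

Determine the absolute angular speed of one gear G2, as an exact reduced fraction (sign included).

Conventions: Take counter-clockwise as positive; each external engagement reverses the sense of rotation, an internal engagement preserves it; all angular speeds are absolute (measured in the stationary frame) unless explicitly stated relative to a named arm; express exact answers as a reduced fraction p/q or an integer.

-13/22

topology: planetary set — G1 13T / G2 11T / G3 35T, arm = carrier (Willis)
ring teeth: 13 + 2·11 = 35
13(ω_sun−ω_arm) = −35(ω_ring−ω_arm),  ω_ring = 0, ω_sun = 1
13(1−ω_arm) = −35(0−ω_arm)  ⇒  48·ω_arm = 13  ⇒  ω_arm = 13/48
sun–planet mesh: 13·(1−13/48) = −11·(ω_p−ω_arm)  ⇒  ω_p−ω_arm = -455/528
ω_p = 13/48 − 455/528 = -13/22
exact speed ratio = -13/22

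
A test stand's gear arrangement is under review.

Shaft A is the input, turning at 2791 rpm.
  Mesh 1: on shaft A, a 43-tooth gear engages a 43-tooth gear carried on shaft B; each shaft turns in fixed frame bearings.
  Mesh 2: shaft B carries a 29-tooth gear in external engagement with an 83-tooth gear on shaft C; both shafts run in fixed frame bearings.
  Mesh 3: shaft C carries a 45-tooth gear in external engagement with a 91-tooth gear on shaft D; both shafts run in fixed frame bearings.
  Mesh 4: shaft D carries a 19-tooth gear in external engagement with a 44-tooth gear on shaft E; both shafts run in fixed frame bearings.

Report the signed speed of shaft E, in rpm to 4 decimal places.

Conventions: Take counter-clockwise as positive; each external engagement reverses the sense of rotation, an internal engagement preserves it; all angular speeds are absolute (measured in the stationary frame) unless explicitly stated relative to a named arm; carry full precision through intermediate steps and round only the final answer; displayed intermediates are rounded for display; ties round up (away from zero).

class = fixed-axis compound train [4 meshes; 4 ratios multiply, 4 sense flips]
mesh 1 [43T→43T]: ω = 2791.0000×43/43 = 2791.0000 rpm, sense flips to −
mesh 2 [29T→83T]: ω = 2791.0000×29/83 = 975.1687 rpm, sense flips to +
mesh 3 [45T→91T]: ω = 975.1687×45/91 = 482.2263 rpm, sense flips to −
mesh 4 [19T→44T]: ω = 482.2263×19/44 = 208.2341 rpm, sense flips to +
signed output speed = +208.2341 rpm

+208.2341 rpm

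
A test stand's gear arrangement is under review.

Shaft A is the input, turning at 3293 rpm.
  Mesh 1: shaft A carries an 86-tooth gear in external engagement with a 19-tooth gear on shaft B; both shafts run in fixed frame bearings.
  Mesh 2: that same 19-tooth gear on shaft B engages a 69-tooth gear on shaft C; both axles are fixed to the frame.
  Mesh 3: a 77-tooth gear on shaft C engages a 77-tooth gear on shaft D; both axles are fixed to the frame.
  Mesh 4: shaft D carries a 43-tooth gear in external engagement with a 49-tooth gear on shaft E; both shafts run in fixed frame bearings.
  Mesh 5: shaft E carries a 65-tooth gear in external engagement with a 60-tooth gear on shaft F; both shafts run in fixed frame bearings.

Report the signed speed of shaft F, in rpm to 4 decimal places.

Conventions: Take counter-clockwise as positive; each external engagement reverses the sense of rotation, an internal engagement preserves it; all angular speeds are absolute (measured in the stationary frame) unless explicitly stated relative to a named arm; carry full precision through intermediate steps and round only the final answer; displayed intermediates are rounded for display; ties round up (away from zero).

-3901.8950 rpm

class = fixed-axis compound train [5 meshes; 5 ratios multiply, 5 sense flips]
mesh 1 [86T→19T]: ω = 3293.0000×86/19 = 14905.1579 rpm, sense flips to −
mesh 2 [19T→69T]: ω = 14905.1579×19/69 = 4104.3188 rpm, sense flips to +
mesh 3 [77T→77T]: ω = 4104.3188×77/77 = 4104.3188 rpm, sense flips to −
mesh 4 [43T→49T]: ω = 4104.3188×43/49 = 3601.7492 rpm, sense flips to +
mesh 5 [65T→60T]: ω = 3601.7492×65/60 = 3901.8950 rpm, sense flips to −
signed output speed = -3901.8950 rpm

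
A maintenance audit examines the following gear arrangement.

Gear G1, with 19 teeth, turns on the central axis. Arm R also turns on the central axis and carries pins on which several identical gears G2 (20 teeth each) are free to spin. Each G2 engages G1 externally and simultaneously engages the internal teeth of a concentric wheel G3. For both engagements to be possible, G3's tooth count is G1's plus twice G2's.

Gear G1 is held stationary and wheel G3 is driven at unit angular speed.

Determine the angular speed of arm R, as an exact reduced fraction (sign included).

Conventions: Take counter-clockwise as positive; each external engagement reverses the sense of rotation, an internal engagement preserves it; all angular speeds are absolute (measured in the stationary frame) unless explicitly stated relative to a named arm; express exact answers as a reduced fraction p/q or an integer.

recognized (axles ride arm R): planetary set, 19/20/59 teeth
ring teeth: 19 + 2·20 = 59
19(ω_sun−ω_arm) = −59(ω_ring−ω_arm),  ω_sun = 0, ω_ring = 1
19(0−ω_arm) = −59(1−ω_arm)  ⇒  78·ω_arm = 59  ⇒  ω_arm = 59/78
exact speed ratio = 59/78

59/78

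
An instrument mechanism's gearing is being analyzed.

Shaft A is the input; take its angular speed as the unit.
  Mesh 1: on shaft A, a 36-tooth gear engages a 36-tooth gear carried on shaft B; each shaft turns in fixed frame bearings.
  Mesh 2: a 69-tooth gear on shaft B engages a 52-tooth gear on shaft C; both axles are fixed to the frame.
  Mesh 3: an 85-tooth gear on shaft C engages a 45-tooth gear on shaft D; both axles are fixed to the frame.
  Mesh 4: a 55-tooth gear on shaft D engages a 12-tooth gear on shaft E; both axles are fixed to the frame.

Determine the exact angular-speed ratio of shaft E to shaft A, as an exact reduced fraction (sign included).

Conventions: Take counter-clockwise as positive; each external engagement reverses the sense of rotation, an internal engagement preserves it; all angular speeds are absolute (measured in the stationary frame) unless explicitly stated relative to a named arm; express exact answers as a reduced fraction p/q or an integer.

class = fixed-axis compound train [4 meshes; 4 ratios multiply, 4 sense flips]
mesh 1 [36T→36T]: running ratio 1, sense −
mesh 2 [69T→52T]: running ratio 69/52, sense +
mesh 3 [85T→45T]: running ratio 391/156, sense −
mesh 4 [55T→12T]: running ratio 21505/1872, sense +
ω_out/ω_in = 21505/1872

21505/1872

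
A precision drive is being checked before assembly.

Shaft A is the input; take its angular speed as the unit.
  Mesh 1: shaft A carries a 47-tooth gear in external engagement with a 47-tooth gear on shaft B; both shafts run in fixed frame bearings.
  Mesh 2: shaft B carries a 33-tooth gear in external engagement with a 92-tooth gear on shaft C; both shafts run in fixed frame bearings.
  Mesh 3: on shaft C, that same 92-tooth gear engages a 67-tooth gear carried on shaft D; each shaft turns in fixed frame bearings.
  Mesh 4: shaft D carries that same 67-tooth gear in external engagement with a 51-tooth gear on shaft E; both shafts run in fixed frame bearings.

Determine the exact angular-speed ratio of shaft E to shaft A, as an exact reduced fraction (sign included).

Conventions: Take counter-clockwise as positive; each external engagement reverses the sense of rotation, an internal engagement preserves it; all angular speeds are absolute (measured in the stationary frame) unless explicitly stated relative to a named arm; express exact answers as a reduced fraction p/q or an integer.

11/17

class = fixed-axis compound train [4 meshes; 4 ratios multiply, 4 sense flips]
mesh 1 [47T→47T]: running ratio 1, sense −
mesh 2 [33T→92T]: running ratio 33/92, sense +
mesh 3 [92T→67T]: running ratio 33/67, sense −
mesh 4 [67T→51T]: running ratio 11/17, sense +
ω_out/ω_in = 11/17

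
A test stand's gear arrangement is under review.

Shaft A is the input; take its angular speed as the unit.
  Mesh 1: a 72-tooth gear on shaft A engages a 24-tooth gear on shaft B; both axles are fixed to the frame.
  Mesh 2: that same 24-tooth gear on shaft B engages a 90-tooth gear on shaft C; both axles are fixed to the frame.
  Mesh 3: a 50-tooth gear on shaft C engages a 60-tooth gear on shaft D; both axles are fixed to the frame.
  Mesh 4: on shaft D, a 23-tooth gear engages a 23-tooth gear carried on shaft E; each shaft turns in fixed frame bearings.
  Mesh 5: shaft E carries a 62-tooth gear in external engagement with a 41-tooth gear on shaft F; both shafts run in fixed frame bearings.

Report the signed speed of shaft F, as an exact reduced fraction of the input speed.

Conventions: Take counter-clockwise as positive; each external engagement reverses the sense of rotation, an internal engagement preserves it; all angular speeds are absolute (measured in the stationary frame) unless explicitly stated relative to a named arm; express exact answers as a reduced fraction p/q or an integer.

-124/123

5-mesh fixed-axis compound train (all bearings frame-fixed)
mesh 1 [72T→24T]: |ω|/ω_in = 1×72/24 = 3, sense flips to −
mesh 2 [24T→90T]: |ω|/ω_in = 3×24/90 = 4/5, sense flips to +
mesh 3 [50T→60T]: |ω|/ω_in = (4/5)×50/60 = 2/3, sense flips to −
mesh 4 [23T→23T]: |ω|/ω_in = (2/3)×23/23 = 2/3, sense flips to +
mesh 5 [62T→41T]: |ω|/ω_in = (2/3)×62/41 = 124/123, sense flips to −
signed output speed (× input speed) = -124/123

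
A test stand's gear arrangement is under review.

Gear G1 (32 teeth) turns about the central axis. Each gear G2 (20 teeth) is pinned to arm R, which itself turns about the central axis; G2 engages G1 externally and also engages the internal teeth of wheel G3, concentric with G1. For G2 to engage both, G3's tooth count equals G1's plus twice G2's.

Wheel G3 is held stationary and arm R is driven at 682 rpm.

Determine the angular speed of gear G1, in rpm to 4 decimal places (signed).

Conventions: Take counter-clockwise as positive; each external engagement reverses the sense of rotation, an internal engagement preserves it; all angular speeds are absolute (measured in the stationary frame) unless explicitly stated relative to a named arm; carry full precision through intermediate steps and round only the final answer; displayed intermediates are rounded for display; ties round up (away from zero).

+2216.5000 rpm

class = planetary set [G3 = 32+2·20 = 72; Willis about the carrier]
normalise by the input: solve with ω_arm = 1, then scale by 682 rpm
ring teeth: 32 + 2·20 = 72
32(ω_sun−ω_arm) = −72(ω_ring−ω_arm),  ω_ring = 0, ω_arm = 1
ω_sun = 1 − (72/32)(0−1) = 13/4
scale: ω_sun = 13/4 × 682 rpm = +2216.5000 rpm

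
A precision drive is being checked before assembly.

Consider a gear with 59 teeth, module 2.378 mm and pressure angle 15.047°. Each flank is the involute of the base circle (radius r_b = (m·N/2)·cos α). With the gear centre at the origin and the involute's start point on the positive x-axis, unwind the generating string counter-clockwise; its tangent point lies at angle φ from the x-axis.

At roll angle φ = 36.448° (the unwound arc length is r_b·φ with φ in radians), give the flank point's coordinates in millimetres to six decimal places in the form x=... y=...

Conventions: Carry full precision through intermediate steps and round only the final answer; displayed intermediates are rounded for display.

single-mesh involute tooth geometry (59T wheel at module 2.378)
pitch radius r_p = m·N/2 = 2.378·59/2 = 70.151000
base radius r_b = r_p·cos α = 70.151000·cos 15.047° = 67.745746
roll angle φ = 36.448° = 0.63613761 rad
x = r_b·(cos φ + φ·sin φ) = 80.097236
y = r_b·(sin φ − φ·cos φ) = 5.581315

x=80.097236 y=5.581315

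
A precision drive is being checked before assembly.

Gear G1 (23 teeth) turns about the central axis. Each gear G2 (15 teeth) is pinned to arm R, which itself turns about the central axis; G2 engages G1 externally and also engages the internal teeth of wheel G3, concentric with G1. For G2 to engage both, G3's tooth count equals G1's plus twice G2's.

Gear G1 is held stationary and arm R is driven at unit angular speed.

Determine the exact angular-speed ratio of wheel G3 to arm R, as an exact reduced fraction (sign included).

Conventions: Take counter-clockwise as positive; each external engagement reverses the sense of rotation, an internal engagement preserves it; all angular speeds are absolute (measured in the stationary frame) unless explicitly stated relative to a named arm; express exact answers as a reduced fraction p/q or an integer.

76/53

planetary set (23T centre, 15T on arm, 53T internal) — Willis relation
ring teeth: 23 + 2·15 = 53
23(ω_sun−ω_arm) = −53(ω_ring−ω_arm),  ω_sun = 0, ω_arm = 1
ω_ring = 1 − (23/53)(0−1) = 76/53
ω_out/ω_in = 76/53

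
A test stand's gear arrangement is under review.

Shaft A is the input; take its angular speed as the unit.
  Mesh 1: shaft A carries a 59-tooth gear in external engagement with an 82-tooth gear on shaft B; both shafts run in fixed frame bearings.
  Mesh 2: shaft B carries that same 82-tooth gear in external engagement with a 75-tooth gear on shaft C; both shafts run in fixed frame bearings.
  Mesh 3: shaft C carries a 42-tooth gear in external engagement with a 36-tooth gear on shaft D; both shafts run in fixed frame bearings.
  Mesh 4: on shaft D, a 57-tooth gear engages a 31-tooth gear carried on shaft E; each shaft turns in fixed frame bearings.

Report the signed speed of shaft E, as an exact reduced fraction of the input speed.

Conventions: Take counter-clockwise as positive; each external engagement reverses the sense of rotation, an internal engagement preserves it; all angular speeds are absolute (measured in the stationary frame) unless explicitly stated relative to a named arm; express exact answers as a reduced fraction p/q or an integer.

7847/4650

4-mesh fixed-axis compound train (all bearings frame-fixed)
mesh 1 [59T→82T]: |ω|/ω_in = 1×59/82 = 59/82, sense flips to −
mesh 2 [82T→75T]: |ω|/ω_in = (59/82)×82/75 = 59/75, sense flips to +
mesh 3 [42T→36T]: |ω|/ω_in = (59/75)×42/36 = 413/450, sense flips to −
mesh 4 [57T→31T]: |ω|/ω_in = (413/450)×57/31 = 7847/4650, sense flips to +
signed output speed (× input speed) = 7847/4650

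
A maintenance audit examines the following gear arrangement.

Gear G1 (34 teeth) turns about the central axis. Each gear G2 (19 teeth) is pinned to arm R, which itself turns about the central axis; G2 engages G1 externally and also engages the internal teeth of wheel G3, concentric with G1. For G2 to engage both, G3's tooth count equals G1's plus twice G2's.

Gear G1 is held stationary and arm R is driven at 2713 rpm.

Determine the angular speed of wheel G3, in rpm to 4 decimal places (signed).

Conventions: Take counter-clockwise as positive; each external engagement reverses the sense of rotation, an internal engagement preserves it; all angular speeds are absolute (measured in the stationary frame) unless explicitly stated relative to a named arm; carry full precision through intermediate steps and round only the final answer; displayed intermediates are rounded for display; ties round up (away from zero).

+3994.1389 rpm

class = planetary set [G3 = 34+2·19 = 72; Willis about the carrier]
normalise by the input: solve with ω_arm = 1, then scale by 2713 rpm
ring teeth: 34 + 2·19 = 72
34(ω_sun−ω_arm) = −72(ω_ring−ω_arm),  ω_sun = 0, ω_arm = 1
ω_ring = 1 − (34/72)(0−1) = 53/36
scale: ω_ring = 53/36 × 2713 rpm = +3994.1389 rpm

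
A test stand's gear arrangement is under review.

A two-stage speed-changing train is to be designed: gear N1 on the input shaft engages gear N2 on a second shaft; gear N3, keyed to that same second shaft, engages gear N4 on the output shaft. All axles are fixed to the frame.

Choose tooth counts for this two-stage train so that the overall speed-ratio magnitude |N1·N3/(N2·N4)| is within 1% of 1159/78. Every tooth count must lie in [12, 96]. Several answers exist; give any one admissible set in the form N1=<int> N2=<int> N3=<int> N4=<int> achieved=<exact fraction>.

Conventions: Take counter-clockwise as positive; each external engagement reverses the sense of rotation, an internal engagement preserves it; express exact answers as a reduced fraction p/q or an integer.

N1=38 N2=12 N3=61 N4=13 achieved=1159/78

topology: fixed-axis compound train — 2 stages, target 1159/78
target = 1159/78 in lowest terms: an exact hit needs N1·N3 = k·1159 and N2·N4 = k·78 for one integer k, every count in [12, 96]; additionally prefer no 1:1 stage (N1 ≠ N2, N3 ≠ N4)
k = 1: no 1:1-free in-range split of k·1159 and k·78 into factor pairs; take k = 2
k = 2: N1·N3 = 2318 = 38·61, N2·N4 = 156 = 12·13
achieved = 38·61/(12·13) = 1159/78; |achieved − target| = 0 ≤ 1159/7800 ✓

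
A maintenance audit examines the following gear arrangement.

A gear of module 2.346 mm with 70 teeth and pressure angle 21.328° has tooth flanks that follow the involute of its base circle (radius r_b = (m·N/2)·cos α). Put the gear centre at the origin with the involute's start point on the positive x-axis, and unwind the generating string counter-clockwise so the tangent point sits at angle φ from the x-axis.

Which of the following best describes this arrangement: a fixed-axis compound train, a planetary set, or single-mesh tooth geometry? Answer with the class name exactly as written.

class = single-mesh tooth geometry [base-circle involute, m = 2.346, 70T]
classification: single-mesh tooth geometry

single-mesh tooth geometry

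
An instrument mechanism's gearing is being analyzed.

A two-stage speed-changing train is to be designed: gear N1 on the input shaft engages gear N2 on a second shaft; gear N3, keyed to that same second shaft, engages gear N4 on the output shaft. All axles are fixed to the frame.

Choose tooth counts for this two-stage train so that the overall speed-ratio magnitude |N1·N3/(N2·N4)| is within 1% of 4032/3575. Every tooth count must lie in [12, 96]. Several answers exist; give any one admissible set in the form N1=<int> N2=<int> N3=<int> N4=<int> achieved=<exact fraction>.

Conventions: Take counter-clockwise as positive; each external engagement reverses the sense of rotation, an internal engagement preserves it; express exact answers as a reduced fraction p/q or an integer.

class = fixed-axis compound train [2-stage, 4032/3575 wanted]
target = 4032/3575 in lowest terms: an exact hit needs N1·N3 = k·4032 and N2·N4 = k·3575 for one integer k, every count in [12, 96]; additionally prefer no 1:1 stage (N1 ≠ N2, N3 ≠ N4)
k = 1: N1·N3 = 4032 = 42·96, N2·N4 = 3575 = 55·65
achieved = 42·96/(55·65) = 4032/3575; |achieved − target| = 0 ≤ 1008/89375 ✓

N1=42 N2=55 N3=96 N4=65 achieved=4032/3575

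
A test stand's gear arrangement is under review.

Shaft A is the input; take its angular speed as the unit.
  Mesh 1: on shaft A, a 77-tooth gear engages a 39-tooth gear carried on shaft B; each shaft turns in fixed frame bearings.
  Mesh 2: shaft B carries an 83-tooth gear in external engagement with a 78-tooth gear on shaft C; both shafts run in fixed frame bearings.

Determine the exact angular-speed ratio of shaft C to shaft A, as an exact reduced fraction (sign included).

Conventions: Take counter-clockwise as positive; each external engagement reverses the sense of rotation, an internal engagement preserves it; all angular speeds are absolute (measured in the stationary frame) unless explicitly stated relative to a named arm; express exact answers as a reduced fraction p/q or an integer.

class = fixed-axis compound train [2 meshes; 2 ratios multiply, 2 sense flips]
mesh 1 [77T→39T]: running ratio 77/39, sense −
mesh 2 [83T→78T]: running ratio 6391/3042, sense +
ω_out/ω_in = 6391/3042

6391/3042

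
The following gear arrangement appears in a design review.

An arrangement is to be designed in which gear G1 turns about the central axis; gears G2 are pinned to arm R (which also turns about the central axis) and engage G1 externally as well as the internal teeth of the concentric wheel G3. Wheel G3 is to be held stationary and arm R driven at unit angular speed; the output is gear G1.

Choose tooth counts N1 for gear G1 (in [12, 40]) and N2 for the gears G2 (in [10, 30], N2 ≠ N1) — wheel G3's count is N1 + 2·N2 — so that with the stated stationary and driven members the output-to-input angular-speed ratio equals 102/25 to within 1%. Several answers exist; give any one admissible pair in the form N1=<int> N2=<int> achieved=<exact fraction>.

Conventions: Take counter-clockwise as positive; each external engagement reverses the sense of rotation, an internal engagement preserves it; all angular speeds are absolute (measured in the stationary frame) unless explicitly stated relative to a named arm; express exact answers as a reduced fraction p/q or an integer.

N1=25 N2=26 achieved=102/25

class = planetary set [ratio 102/25 wanted; Willis about the carrier]
Willis with ω_ring = 0: ω_sun/ω_arm = (N1+N3)/N1; set equal to 102/25  ⇒  N3/N1 = 102/25 − 1 = 77/25
N3 = N1 + 2·N2  ⇒  N2/N1 = (N3/N1 − 1)/2 = (77/25 − 1)/2 = 26/25
smallest multiple with N1 ≥ 12 and N2 ≥ 10: k = 1  ⇒  N1 = 1·25 = 25, N2 = 1·26 = 26 (N1 ≤ 40, N2 ≤ 30, N2 ≠ N1 ✓), N3 = 25 + 2·26 = 77
check: (N1+N3)/N1 with N1 = 25, N3 = 77 gives 102/25; |achieved − target| = 0 ≤ 51/1250 ✓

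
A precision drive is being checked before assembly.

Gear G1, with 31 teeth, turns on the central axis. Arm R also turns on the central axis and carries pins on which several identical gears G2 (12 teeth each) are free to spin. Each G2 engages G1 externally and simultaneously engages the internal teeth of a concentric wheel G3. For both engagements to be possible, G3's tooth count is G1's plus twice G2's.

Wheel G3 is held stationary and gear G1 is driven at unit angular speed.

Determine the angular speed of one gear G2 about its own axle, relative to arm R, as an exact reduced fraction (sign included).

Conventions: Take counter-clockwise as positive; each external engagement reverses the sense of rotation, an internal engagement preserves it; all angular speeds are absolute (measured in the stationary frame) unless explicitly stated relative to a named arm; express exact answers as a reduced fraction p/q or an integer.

topology: planetary set — G1 31T / G2 12T / G3 55T, arm = carrier (Willis)
ring teeth: 31 + 2·12 = 55
31(ω_sun−ω_arm) = −55(ω_ring−ω_arm),  ω_ring = 0, ω_sun = 1
31(1−ω_arm) = −55(0−ω_arm)  ⇒  86·ω_arm = 31  ⇒  ω_arm = 31/86
sun–planet mesh: 31·(1−31/86) = −12·(ω_p−ω_arm)  ⇒  ω_p−ω_arm = -1705/1032
exact speed ratio = -1705/1032

-1705/1032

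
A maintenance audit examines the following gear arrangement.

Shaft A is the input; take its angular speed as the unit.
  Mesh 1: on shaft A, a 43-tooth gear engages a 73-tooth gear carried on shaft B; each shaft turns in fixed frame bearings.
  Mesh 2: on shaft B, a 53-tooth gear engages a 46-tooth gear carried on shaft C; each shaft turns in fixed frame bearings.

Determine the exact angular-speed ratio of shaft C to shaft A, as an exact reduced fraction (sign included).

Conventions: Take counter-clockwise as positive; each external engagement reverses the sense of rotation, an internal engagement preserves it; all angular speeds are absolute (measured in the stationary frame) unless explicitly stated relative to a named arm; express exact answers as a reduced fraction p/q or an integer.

class = fixed-axis compound train [2 meshes; 2 ratios multiply, 2 sense flips]
mesh 1 [43T→73T]: running ratio 43/73, sense −
mesh 2 [53T→46T]: running ratio 2279/3358, sense +
ω_out/ω_in = 2279/3358

2279/3358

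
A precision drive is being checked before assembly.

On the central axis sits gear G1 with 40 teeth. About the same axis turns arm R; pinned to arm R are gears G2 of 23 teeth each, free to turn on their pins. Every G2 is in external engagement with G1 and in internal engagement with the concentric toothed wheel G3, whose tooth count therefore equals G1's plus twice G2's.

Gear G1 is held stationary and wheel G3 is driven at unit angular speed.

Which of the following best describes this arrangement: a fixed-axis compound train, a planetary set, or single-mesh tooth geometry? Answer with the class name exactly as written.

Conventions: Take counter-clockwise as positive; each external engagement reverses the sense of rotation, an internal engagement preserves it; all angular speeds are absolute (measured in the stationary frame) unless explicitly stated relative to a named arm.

planetary set (40T centre, 23T on arm, 86T internal) — Willis relation
classification: planetary set

planetary set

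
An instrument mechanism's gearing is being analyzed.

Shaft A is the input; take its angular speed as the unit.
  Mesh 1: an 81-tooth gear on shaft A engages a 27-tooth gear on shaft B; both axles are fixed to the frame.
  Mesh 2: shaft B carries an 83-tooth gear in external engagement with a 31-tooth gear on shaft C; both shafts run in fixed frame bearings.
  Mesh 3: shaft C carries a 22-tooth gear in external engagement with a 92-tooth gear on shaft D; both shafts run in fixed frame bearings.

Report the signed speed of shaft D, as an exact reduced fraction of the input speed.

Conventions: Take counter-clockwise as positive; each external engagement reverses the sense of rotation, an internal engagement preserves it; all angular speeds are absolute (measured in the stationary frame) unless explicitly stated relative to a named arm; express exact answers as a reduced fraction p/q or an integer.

-2739/1426

3-mesh fixed-axis compound train (all bearings frame-fixed)
mesh 1 [81T→27T]: |ω|/ω_in = 1×81/27 = 3, sense flips to −
mesh 2 [83T→31T]: |ω|/ω_in = 3×83/31 = 249/31, sense flips to +
mesh 3 [22T→92T]: |ω|/ω_in = (249/31)×22/92 = 2739/1426, sense flips to −
signed output speed (× input speed) = -2739/1426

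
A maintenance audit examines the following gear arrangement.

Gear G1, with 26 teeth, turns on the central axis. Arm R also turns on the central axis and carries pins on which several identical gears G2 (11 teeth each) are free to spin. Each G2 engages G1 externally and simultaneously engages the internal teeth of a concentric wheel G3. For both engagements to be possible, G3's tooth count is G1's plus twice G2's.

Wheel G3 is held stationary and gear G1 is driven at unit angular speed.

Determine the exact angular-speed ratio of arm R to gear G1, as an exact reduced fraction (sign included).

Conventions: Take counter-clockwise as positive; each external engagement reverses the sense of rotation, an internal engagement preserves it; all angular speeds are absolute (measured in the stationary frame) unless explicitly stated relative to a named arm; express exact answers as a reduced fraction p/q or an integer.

13/37

topology: planetary set — G1 26T / G2 11T / G3 48T, arm = carrier (Willis)
ring teeth: 26 + 2·11 = 48
26(ω_sun−ω_arm) = −48(ω_ring−ω_arm),  ω_ring = 0, ω_sun = 1
26(1−ω_arm) = −48(0−ω_arm)  ⇒  74·ω_arm = 26  ⇒  ω_arm = 13/37
ω_out/ω_in = 13/37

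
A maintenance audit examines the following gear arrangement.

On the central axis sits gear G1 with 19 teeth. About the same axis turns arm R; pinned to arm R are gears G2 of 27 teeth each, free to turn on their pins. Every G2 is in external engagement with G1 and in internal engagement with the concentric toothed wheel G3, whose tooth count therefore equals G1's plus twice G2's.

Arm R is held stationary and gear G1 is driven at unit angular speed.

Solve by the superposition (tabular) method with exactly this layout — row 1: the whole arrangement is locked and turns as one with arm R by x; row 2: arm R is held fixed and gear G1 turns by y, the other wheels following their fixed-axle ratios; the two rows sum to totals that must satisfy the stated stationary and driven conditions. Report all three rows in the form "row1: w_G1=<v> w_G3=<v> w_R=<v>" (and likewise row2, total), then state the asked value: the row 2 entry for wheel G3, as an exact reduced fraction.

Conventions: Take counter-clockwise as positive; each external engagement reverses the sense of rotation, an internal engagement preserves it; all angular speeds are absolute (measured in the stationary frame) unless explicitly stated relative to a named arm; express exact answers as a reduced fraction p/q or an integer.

row1: w_G1=0 w_G3=0 w_R=0
row2: w_G1=1 w_G3=-19/73 w_R=0
total: w_G1=1 w_G3=-19/73 w_R=0
asked value: -19/73

planetary set (19T centre, 27T on arm, 73T internal) — Willis relation
superposition row 1 [locked train]: every member turns x
superposition row 2 [arm held]: sun y, ring −(19/73)·y, arm 0
boundary: total ω_arm = x = 0 and total ω_sun = x + y = 1  ⇒  y = 1, x = 0
row 2 ring = −(19/73)·1 = -19/73
totals (row 1 + row 2): sun 0 + 1 = 1, ring 0 + (-19/73) = -19/73, arm 0 + 0 = 0
asked cell (row2, ring) = -19/73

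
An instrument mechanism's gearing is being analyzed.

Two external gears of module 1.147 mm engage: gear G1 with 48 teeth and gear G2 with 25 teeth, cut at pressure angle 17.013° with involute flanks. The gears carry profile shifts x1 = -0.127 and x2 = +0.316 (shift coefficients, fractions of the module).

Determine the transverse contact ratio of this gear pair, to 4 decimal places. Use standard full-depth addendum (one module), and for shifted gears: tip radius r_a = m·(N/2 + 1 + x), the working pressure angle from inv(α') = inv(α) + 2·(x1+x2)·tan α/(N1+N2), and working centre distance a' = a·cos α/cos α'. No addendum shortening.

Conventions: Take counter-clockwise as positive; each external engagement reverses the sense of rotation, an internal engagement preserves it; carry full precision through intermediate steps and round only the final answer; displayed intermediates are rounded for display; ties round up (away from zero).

class = single-mesh tooth geometry [involute pair 48T × 25T, m = 1.147]
base radii: r_b1 = 26.323331, r_b2 = 13.710068
tip radii: r_a1 = 28.529331, r_a2 = 15.846952
inv(α') = inv(17.013°) + 2·(-0.127+0.316)·tan α/(48+25) = 0.01063032  ⇒  α' = 17.92909°
a' = a·cos α / cos α' = 41.8655·cos 17.013°/cos 17.92909° = 42.076718
action lengths: √(r_a1²−r_b1²) = 11.000227, √(r_a2²−r_b2²) = 7.947322
base pitch p_b = π·m·cos α = 3.445716
CR = (11.000227 + 7.947322 − 42.076718·sin 17.92909°)/3.445716 = 1.739745
contact ratio ≈ 1.7397

1.7397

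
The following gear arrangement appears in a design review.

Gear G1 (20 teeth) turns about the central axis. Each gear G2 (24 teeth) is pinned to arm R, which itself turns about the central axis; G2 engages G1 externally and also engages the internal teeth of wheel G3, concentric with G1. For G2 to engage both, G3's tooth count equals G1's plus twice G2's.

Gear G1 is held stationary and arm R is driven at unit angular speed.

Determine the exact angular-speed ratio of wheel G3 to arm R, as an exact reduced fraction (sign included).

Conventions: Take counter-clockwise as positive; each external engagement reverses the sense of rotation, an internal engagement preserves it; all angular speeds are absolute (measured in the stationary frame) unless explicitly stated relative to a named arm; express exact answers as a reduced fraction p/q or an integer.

topology: planetary set — G1 20T / G2 24T / G3 68T, arm = carrier (Willis)
ring teeth: 20 + 2·24 = 68
20(ω_sun−ω_arm) = −68(ω_ring−ω_arm),  ω_sun = 0, ω_arm = 1
ω_ring = 1 − (20/68)(0−1) = 22/17
ω_out/ω_in = 22/17

22/17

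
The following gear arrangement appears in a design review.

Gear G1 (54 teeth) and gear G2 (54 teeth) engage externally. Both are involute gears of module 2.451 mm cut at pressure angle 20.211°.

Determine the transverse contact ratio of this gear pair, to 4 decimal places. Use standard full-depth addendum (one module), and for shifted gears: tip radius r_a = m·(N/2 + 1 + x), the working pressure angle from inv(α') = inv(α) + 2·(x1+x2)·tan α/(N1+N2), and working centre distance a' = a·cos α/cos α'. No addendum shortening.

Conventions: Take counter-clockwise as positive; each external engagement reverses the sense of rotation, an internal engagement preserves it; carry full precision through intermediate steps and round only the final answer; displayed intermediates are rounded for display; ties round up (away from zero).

topology: single-mesh involute geometry — m = 2.451, 54T/54T pair
base radii: r_b1 = 62.102265, r_b2 = 62.102265
tip radii: r_a1 = 68.628000, r_a2 = 68.628000
no profile shift: α' = α, a' = a
action lengths: √(r_a1²−r_b1²) = 29.208066, √(r_a2²−r_b2²) = 29.208066
base pitch p_b = π·m·cos α = 7.225927
CR = (29.208066 + 29.208066 − 132.354000·sin 20.21100°)/7.225927 = 1.756271
contact ratio ≈ 1.7563

1.7563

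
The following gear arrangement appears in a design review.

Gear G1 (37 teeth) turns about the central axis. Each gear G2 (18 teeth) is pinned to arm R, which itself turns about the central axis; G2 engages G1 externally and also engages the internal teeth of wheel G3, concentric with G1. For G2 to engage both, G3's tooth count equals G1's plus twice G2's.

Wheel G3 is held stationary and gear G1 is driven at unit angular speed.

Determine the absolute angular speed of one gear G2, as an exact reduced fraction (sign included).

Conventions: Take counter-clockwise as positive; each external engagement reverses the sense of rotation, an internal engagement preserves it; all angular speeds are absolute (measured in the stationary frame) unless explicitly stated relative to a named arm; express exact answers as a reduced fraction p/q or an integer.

-37/36

recognized (axles ride arm R): planetary set, 37/18/73 teeth
ring teeth: 37 + 2·18 = 73
37(ω_sun−ω_arm) = −73(ω_ring−ω_arm),  ω_ring = 0, ω_sun = 1
37(1−ω_arm) = −73(0−ω_arm)  ⇒  110·ω_arm = 37  ⇒  ω_arm = 37/110
sun–planet mesh: 37·(1−37/110) = −18·(ω_p−ω_arm)  ⇒  ω_p−ω_arm = -2701/1980
ω_p = 37/110 − 2701/1980 = -37/36
exact speed ratio = -37/36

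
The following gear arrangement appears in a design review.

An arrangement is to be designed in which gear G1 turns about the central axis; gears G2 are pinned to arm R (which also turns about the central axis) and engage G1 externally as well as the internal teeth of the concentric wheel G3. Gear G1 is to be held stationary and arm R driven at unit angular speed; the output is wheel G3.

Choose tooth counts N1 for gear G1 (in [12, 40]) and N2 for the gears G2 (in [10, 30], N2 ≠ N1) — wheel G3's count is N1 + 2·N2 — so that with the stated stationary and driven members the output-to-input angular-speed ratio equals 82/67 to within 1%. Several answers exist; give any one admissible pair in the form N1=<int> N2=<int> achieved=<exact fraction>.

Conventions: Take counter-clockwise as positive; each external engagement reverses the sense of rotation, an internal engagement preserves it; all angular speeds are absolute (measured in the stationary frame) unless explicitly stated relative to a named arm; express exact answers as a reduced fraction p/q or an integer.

class = planetary set [ratio 82/67 wanted; Willis about the carrier]
Willis with ω_sun = 0: ω_ring/ω_arm = (N1+N3)/N3; set equal to 82/67  ⇒  N3/N1 = 1/(82/67 − 1) = 67/15
N3 = N1 + 2·N2  ⇒  N2/N1 = (N3/N1 − 1)/2 = (67/15 − 1)/2 = 26/15
smallest multiple with N1 ≥ 12 and N2 ≥ 10: k = 1  ⇒  N1 = 1·15 = 15, N2 = 1·26 = 26 (N1 ≤ 40, N2 ≤ 30, N2 ≠ N1 ✓), N3 = 15 + 2·26 = 67
check: (N1+N3)/N3 with N1 = 15, N3 = 67 gives 82/67; |achieved − target| = 0 ≤ 41/3350 ✓

N1=15 N2=26 achieved=82/67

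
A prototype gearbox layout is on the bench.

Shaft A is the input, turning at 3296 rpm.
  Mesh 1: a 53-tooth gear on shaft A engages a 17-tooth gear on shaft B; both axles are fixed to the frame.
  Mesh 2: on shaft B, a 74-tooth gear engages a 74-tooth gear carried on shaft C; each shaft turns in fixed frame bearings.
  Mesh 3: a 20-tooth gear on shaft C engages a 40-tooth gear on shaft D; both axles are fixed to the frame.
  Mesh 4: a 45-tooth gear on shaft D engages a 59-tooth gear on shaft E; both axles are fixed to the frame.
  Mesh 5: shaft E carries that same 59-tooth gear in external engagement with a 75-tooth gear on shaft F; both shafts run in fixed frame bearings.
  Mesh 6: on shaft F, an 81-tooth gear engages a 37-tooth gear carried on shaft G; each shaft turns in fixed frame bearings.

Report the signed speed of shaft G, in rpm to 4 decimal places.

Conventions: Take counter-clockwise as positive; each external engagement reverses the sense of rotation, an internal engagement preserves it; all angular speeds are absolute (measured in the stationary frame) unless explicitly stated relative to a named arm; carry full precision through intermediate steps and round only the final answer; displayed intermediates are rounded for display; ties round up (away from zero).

+6748.6779 rpm

class = fixed-axis compound train [6 meshes; 6 ratios multiply, 6 sense flips]
mesh 1 [53T→17T]: ω = 3296.0000×53/17 = 10275.7647 rpm, sense flips to −
mesh 2 [74T→74T]: ω = 10275.7647×74/74 = 10275.7647 rpm, sense flips to +
mesh 3 [20T→40T]: ω = 10275.7647×20/40 = 5137.8824 rpm, sense flips to −
mesh 4 [45T→59T]: ω = 5137.8824×45/59 = 3918.7238 rpm, sense flips to +
mesh 5 [59T→75T]: ω = 3918.7238×59/75 = 3082.7294 rpm, sense flips to −
mesh 6 [81T→37T]: ω = 3082.7294×81/37 = 6748.6779 rpm, sense flips to +
signed output speed = +6748.6779 rpm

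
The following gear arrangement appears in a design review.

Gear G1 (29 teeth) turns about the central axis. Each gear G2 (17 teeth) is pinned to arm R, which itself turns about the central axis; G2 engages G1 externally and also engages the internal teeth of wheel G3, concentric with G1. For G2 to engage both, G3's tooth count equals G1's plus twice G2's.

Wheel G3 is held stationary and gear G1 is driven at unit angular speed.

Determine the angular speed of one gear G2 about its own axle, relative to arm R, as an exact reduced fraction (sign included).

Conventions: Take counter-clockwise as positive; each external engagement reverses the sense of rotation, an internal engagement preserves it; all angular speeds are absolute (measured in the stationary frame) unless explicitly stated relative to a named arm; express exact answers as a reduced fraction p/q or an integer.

-1827/1564

planetary set (29T centre, 17T on arm, 63T internal) — Willis relation
ring teeth: 29 + 2·17 = 63
29(ω_sun−ω_arm) = −63(ω_ring−ω_arm),  ω_ring = 0, ω_sun = 1
29(1−ω_arm) = −63(0−ω_arm)  ⇒  92·ω_arm = 29  ⇒  ω_arm = 29/92
sun–planet mesh: 29·(1−29/92) = −17·(ω_p−ω_arm)  ⇒  ω_p−ω_arm = -1827/1564
exact speed ratio = -1827/1564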